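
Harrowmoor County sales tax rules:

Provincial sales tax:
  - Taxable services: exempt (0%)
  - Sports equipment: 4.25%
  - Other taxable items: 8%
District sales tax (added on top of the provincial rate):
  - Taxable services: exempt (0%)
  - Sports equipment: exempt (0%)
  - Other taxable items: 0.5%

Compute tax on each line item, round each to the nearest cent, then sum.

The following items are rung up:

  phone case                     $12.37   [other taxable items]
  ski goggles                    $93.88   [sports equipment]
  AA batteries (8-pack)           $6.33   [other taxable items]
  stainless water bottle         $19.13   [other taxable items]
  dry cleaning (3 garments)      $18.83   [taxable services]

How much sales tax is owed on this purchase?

$7.21

Phone case $12.37: other taxable items → 8% + 0.5% district = 8.5% → $1.05
Ski goggles $93.88: sports equipment → 4.25% + 0% district = 4.25% → $3.99
AA batteries (8-pack) $6.33: other taxable items → 8% + 0.5% district = 8.5% → $0.54
Stainless water bottle $19.13: other taxable items → 8% + 0.5% district = 8.5% → $1.63
Dry cleaning (3 garments) $18.83: taxable services → 0% + 0% district = 0% → $0.00
Total tax = $1.05 + $3.99 + $0.54 + $1.63 = $7.21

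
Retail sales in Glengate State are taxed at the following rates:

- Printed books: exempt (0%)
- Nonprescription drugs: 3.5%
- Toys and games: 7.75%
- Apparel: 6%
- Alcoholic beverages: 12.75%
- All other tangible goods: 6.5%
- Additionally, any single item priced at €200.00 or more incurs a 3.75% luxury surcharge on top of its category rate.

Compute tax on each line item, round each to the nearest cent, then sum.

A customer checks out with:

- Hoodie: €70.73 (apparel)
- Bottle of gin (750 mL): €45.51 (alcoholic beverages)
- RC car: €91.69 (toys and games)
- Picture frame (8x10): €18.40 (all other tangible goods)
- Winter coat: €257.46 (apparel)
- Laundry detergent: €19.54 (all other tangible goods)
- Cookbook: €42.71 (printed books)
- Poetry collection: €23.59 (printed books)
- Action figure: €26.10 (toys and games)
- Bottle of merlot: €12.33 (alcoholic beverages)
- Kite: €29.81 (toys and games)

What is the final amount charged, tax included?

Hoodie €70.73: apparel → 6% → €4.24
Bottle of gin (750 mL) €45.51: alcoholic beverages → 12.75% → €5.80
RC car €91.69: toys and games → 7.75% → €7.11
Picture frame (8x10) €18.40: all other tangible goods → 6.5% → €1.20
Winter coat €257.46: apparel → 6% + 3.75% surcharge = 9.75% → €25.10
Laundry detergent €19.54: all other tangible goods → 6.5% → €1.27
Cookbook €42.71: printed books → 0% → €0.00
Poetry collection €23.59: printed books → 0% → €0.00
Action figure €26.10: toys and games → 7.75% → €2.02
Bottle of merlot €12.33: alcoholic beverages → 12.75% → €1.57
Kite €29.81: toys and games → 7.75% → €2.31
Subtotal = €637.87; tax = €50.62; total due = €688.49

€688.49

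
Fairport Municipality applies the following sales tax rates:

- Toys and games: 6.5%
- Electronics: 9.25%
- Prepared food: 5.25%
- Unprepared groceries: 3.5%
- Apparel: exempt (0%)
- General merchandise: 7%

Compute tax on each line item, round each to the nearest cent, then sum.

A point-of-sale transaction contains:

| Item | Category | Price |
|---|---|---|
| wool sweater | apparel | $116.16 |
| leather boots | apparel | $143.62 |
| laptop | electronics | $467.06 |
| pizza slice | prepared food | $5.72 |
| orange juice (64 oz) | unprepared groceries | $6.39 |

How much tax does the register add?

Wool sweater $116.16: apparel → 0% → $0.00
Leather boots $143.62: apparel → 0% → $0.00
Laptop $467.06: electronics → 9.25% → $43.20
Pizza slice $5.72: prepared food → 5.25% → $0.30
Orange juice (64 oz) $6.39: unprepared groceries → 3.5% → $0.22
Total tax = $43.20 + $0.30 + $0.22 = $43.72

$43.72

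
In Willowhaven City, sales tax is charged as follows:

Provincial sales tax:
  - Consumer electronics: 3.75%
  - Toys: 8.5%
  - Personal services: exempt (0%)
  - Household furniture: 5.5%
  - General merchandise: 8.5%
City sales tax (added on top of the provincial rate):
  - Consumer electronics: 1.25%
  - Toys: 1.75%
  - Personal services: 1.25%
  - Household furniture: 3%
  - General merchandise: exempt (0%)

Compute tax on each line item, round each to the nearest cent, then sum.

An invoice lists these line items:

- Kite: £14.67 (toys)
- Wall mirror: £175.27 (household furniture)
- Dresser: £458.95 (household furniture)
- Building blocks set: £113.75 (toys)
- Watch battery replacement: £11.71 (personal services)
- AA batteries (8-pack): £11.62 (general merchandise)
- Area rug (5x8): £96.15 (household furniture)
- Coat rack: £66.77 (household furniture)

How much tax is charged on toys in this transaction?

Kite £14.67: toys → 8.5% + 1.75% city = 10.25% → £1.50
Building blocks set £113.75: toys → 8.5% + 1.75% city = 10.25% → £11.66
Tax on toys = £1.50 + £11.66 = £13.16

£13.16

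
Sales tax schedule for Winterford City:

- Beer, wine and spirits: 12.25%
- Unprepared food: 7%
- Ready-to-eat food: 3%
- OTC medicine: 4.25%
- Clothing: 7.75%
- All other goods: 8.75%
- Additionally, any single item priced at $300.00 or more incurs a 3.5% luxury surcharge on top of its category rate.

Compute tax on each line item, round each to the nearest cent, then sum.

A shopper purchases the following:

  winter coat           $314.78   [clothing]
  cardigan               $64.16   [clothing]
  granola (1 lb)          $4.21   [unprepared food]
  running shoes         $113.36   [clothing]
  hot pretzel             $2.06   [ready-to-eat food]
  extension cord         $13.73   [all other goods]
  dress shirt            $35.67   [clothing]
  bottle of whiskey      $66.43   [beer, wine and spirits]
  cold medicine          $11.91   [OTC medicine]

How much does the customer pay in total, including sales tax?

Winter coat $314.78: clothing → 7.75% + 3.5% surcharge = 11.25% → $35.41
Cardigan $64.16: clothing → 7.75% → $4.97
Granola (1 lb) $4.21: unprepared food → 7% → $0.29
Running shoes $113.36: clothing → 7.75% → $8.79
Hot pretzel $2.06: ready-to-eat food → 3% → $0.06
Extension cord $13.73: all other goods → 8.75% → $1.20
Dress shirt $35.67: clothing → 7.75% → $2.76
Bottle of whiskey $66.43: beer, wine and spirits → 12.25% → $8.14
Cold medicine $11.91: OTC medicine → 4.25% → $0.51
Subtotal = $626.31; tax = $62.13; total due = $688.44

$688.44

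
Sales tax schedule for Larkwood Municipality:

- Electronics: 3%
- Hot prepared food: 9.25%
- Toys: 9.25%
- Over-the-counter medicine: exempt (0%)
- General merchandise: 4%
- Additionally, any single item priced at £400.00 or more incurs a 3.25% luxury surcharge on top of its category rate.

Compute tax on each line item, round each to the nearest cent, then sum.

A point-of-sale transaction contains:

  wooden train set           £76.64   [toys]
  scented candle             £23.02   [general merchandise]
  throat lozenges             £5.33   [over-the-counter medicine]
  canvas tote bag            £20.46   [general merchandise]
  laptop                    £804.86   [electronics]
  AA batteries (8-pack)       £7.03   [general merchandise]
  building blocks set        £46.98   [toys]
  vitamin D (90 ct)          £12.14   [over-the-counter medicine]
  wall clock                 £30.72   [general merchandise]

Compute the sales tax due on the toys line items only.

Wooden train set £76.64: toys → 9.25% → £7.09
Building blocks set £46.98: toys → 9.25% → £4.35
Tax on toys = £7.09 + £4.35 = £11.44

£11.44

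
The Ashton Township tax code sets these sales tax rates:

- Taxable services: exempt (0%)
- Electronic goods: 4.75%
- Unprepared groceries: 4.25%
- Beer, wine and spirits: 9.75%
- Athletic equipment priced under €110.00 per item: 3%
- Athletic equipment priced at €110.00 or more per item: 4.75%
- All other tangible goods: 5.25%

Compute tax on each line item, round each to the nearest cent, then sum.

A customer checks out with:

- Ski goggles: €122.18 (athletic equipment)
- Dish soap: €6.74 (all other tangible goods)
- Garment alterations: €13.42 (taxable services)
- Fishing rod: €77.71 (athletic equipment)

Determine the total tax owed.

Ski goggles €122.18: athletic equipment, €110.00 or more → 4.75% → €5.80
Dish soap €6.74: all other tangible goods → 5.25% → €0.35
Garment alterations €13.42: taxable services → 0% → €0.00
Fishing rod €77.71: athletic equipment, under €110.00 → 3% → €2.33
Total tax = €5.80 + €0.35 + €2.33 = €8.48

€8.48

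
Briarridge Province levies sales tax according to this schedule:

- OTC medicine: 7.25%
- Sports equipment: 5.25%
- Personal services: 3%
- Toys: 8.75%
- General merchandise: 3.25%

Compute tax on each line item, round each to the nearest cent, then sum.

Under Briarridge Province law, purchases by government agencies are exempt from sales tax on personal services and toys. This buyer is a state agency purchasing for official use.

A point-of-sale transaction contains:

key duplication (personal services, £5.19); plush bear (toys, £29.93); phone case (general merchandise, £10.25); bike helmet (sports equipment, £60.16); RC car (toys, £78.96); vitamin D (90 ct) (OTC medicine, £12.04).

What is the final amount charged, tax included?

£200.89

Key duplication £5.19: personal services, buyer-exempt → 0% → £0.00
Plush bear £29.93: toys, buyer-exempt → 0% → £0.00
Phone case £10.25: general merchandise → 3.25% → £0.33
Bike helmet £60.16: sports equipment → 5.25% → £3.16
RC car £78.96: toys, buyer-exempt → 0% → £0.00
Vitamin D (90 ct) £12.04: OTC medicine → 7.25% → £0.87
Subtotal = £196.53; tax = £4.36; total due = £200.89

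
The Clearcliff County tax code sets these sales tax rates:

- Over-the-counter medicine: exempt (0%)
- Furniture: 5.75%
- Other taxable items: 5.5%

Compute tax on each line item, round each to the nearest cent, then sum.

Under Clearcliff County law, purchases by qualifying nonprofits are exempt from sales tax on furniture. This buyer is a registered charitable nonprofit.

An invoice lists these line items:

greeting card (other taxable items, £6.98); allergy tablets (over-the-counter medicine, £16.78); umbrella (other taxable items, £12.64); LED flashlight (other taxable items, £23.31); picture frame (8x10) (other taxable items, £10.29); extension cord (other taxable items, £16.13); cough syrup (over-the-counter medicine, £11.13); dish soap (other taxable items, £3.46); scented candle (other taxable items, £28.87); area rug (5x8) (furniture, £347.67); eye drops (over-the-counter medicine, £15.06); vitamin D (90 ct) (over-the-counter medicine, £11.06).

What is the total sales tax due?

£5.60

Greeting card £6.98: other taxable items → 5.5% → £0.38
Allergy tablets £16.78: over-the-counter medicine → 0% → £0.00
Umbrella £12.64: other taxable items → 5.5% → £0.70
LED flashlight £23.31: other taxable items → 5.5% → £1.28
Picture frame (8x10) £10.29: other taxable items → 5.5% → £0.57
Extension cord £16.13: other taxable items → 5.5% → £0.89
Cough syrup £11.13: over-the-counter medicine → 0% → £0.00
Dish soap £3.46: other taxable items → 5.5% → £0.19
Scented candle £28.87: other taxable items → 5.5% → £1.59
Area rug (5x8) £347.67: furniture, buyer-exempt → 0% → £0.00
Eye drops £15.06: over-the-counter medicine → 0% → £0.00
Vitamin D (90 ct) £11.06: over-the-counter medicine → 0% → £0.00
Total tax = £0.38 + £0.70 + £1.28 + £0.57 + £0.89 + £0.19 + £1.59 = £5.60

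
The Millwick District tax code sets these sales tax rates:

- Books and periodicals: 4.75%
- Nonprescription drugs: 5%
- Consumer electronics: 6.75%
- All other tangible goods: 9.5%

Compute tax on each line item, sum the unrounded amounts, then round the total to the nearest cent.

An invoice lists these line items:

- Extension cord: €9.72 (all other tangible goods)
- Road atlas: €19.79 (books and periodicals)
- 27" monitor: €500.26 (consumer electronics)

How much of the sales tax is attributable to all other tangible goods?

Extension cord €9.72: all other tangible goods → 9.5% → €0.9234
Tax on all other tangible goods: unrounded sum = €0.9234 → €0.92

€0.92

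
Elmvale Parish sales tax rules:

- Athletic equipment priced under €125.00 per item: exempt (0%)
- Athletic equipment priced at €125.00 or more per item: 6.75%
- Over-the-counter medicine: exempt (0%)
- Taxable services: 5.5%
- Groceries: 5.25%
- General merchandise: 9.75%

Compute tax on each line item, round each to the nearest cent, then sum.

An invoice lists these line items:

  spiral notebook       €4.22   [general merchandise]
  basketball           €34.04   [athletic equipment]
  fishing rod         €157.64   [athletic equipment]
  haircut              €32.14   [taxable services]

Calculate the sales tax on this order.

Spiral notebook €4.22: general merchandise → 9.75% → €0.41
Basketball €34.04: athletic equipment, under €125.00 → 0% → €0.00
Fishing rod €157.64: athletic equipment, €125.00 or more → 6.75% → €10.64
Haircut €32.14: taxable services → 5.5% → €1.77
Total tax = €0.41 + €10.64 + €1.77 = €12.82

€12.82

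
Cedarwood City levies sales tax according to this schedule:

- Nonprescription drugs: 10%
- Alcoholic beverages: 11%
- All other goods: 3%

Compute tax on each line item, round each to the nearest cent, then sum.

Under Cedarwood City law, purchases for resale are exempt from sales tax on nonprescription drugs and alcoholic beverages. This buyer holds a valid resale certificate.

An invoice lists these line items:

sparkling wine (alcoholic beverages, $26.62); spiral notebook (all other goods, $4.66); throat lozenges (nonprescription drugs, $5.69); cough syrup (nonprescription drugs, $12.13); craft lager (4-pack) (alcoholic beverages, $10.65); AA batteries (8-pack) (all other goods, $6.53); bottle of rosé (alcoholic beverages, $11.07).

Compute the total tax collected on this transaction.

Sparkling wine $26.62: alcoholic beverages, buyer-exempt → 0% → $0.00
Spiral notebook $4.66: all other goods → 3% → $0.14
Throat lozenges $5.69: nonprescription drugs, buyer-exempt → 0% → $0.00
Cough syrup $12.13: nonprescription drugs, buyer-exempt → 0% → $0.00
Craft lager (4-pack) $10.65: alcoholic beverages, buyer-exempt → 0% → $0.00
AA batteries (8-pack) $6.53: all other goods → 3% → $0.20
Bottle of rosé $11.07: alcoholic beverages, buyer-exempt → 0% → $0.00
Total tax = $0.14 + $0.20 = $0.34

$0.34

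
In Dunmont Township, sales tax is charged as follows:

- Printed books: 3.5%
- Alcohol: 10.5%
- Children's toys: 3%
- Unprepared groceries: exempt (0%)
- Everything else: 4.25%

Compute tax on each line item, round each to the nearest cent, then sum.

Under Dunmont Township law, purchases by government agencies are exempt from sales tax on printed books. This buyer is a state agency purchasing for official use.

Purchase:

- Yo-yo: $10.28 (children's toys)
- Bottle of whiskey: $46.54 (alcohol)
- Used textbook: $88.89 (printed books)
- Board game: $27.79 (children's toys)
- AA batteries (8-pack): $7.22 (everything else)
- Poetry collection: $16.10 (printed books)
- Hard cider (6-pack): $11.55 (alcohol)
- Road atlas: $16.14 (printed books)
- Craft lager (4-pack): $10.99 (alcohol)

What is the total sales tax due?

$8.70

Yo-yo $10.28: children's toys → 3% → $0.31
Bottle of whiskey $46.54: alcohol → 10.5% → $4.89
Used textbook $88.89: printed books, buyer-exempt → 0% → $0.00
Board game $27.79: children's toys → 3% → $0.83
AA batteries (8-pack) $7.22: everything else → 4.25% → $0.31
Poetry collection $16.10: printed books, buyer-exempt → 0% → $0.00
Hard cider (6-pack) $11.55: alcohol → 10.5% → $1.21
Road atlas $16.14: printed books, buyer-exempt → 0% → $0.00
Craft lager (4-pack) $10.99: alcohol → 10.5% → $1.15
Total tax = $0.31 + $4.89 + $0.83 + $0.31 + $1.21 + $1.15 = $8.70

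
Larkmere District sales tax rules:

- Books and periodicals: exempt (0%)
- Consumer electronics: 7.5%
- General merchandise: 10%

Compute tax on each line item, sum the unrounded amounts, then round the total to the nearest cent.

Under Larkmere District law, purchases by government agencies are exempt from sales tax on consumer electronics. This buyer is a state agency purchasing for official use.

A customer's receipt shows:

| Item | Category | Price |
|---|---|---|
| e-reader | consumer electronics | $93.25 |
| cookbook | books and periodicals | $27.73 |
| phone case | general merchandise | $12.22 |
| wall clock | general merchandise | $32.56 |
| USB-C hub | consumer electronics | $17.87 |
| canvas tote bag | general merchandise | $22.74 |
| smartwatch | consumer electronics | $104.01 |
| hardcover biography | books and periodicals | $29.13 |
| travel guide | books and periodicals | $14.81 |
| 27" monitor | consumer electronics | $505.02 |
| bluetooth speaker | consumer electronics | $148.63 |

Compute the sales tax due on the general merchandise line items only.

Phone case $12.22: general merchandise → 10% → $1.222
Wall clock $32.56: general merchandise → 10% → $3.256
Canvas tote bag $22.74: general merchandise → 10% → $2.274
Tax on general merchandise: unrounded sum = $6.752 → $6.75

$6.75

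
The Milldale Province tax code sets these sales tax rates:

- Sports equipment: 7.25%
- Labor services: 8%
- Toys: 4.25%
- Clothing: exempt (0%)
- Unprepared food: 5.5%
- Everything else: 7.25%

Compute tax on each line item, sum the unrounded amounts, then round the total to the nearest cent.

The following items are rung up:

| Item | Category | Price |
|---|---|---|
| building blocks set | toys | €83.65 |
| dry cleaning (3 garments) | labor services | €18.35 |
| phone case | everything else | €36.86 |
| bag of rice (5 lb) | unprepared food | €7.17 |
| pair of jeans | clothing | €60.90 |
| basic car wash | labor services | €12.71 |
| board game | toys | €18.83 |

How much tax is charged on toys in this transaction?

Building blocks set €83.65: toys → 4.25% → €3.555125
Board game €18.83: toys → 4.25% → €0.800275
Tax on toys: unrounded sum = €4.3554 → €4.36

€4.36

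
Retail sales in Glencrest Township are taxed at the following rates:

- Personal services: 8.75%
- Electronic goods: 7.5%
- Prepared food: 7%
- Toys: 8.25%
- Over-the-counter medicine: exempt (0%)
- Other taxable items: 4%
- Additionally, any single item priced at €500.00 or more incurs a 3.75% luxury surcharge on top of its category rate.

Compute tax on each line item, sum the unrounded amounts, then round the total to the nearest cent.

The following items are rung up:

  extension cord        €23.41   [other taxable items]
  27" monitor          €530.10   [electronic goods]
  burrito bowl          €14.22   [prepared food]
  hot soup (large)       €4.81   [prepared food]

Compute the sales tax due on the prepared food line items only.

€1.33

Burrito bowl €14.22: prepared food → 7% → €0.9954
Hot soup (large) €4.81: prepared food → 7% → €0.3367
Tax on prepared food: unrounded sum = €1.3321 → €1.33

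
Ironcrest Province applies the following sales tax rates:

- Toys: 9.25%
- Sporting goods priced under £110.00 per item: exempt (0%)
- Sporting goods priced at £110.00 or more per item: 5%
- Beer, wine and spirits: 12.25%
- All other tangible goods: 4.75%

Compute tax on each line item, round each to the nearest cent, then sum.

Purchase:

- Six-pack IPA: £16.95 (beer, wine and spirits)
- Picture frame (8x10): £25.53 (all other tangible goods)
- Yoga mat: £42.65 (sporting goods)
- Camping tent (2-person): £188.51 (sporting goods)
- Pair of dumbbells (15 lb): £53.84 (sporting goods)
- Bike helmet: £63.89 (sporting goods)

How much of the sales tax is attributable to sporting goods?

Yoga mat £42.65: sporting goods, under £110.00 → 0% → £0.00
Camping tent (2-person) £188.51: sporting goods, £110.00 or more → 5% → £9.43
Pair of dumbbells (15 lb) £53.84: sporting goods, under £110.00 → 0% → £0.00
Bike helmet £63.89: sporting goods, under £110.00 → 0% → £0.00
Tax on sporting goods = £0.00 + £9.43 + £0.00 + £0.00 = £9.43

£9.43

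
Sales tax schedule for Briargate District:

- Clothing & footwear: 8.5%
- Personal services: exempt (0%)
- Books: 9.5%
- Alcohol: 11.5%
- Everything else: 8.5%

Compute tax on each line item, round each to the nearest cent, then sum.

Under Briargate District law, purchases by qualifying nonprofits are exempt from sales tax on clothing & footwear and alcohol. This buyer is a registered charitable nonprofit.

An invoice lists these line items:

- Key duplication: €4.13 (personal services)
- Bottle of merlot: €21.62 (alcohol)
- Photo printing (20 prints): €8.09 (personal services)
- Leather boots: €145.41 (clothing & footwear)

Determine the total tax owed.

€0.00

Key duplication €4.13: personal services → 0% → €0.00
Bottle of merlot €21.62: alcohol, buyer-exempt → 0% → €0.00
Photo printing (20 prints) €8.09: personal services → 0% → €0.00
Leather boots €145.41: clothing & footwear, buyer-exempt → 0% → €0.00
Total tax = €0.00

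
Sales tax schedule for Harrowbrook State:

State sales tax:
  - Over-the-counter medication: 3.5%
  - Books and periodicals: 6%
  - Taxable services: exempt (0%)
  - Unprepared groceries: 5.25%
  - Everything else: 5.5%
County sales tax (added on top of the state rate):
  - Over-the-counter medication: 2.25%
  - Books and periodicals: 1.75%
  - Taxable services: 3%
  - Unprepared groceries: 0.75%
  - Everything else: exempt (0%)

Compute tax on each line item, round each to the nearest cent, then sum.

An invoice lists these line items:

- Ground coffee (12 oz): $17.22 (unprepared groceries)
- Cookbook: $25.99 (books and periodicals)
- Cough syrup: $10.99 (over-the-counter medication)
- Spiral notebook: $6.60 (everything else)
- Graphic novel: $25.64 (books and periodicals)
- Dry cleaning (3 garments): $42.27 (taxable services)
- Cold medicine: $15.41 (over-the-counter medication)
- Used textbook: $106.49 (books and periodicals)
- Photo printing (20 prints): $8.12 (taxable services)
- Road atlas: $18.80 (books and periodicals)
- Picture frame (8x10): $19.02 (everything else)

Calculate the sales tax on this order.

$19.18

Ground coffee (12 oz) $17.22: unprepared groceries → 5.25% + 0.75% county = 6% → $1.03
Cookbook $25.99: books and periodicals → 6% + 1.75% county = 7.75% → $2.01
Cough syrup $10.99: over-the-counter medication → 3.5% + 2.25% county = 5.75% → $0.63
Spiral notebook $6.60: everything else → 5.5% + 0% county = 5.5% → $0.36
Graphic novel $25.64: books and periodicals → 6% + 1.75% county = 7.75% → $1.99
Dry cleaning (3 garments) $42.27: taxable services → 0% + 3% county = 3% → $1.27
Cold medicine $15.41: over-the-counter medication → 3.5% + 2.25% county = 5.75% → $0.89
Used textbook $106.49: books and periodicals → 6% + 1.75% county = 7.75% → $8.25
Photo printing (20 prints) $8.12: taxable services → 0% + 3% county = 3% → $0.24
Road atlas $18.80: books and periodicals → 6% + 1.75% county = 7.75% → $1.46
Picture frame (8x10) $19.02: everything else → 5.5% + 0% county = 5.5% → $1.05
Total tax = $1.03 + $2.01 + $0.63 + $0.36 + $1.99 + $1.27 + $0.89 + $8.25 + $0.24 + $1.46 + $1.05 = $19.18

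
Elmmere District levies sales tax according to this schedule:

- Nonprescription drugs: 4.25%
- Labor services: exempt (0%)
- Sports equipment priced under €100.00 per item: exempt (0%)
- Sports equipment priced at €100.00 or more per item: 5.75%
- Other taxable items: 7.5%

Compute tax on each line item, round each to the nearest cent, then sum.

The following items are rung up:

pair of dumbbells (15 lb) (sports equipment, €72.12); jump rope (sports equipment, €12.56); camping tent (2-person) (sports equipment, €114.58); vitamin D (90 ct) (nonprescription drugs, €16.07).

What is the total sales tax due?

€7.27

Pair of dumbbells (15 lb) €72.12: sports equipment, under €100.00 → 0% → €0.00
Jump rope €12.56: sports equipment, under €100.00 → 0% → €0.00
Camping tent (2-person) €114.58: sports equipment, €100.00 or more → 5.75% → €6.59
Vitamin D (90 ct) €16.07: nonprescription drugs → 4.25% → €0.68
Total tax = €6.59 + €0.68 = €7.27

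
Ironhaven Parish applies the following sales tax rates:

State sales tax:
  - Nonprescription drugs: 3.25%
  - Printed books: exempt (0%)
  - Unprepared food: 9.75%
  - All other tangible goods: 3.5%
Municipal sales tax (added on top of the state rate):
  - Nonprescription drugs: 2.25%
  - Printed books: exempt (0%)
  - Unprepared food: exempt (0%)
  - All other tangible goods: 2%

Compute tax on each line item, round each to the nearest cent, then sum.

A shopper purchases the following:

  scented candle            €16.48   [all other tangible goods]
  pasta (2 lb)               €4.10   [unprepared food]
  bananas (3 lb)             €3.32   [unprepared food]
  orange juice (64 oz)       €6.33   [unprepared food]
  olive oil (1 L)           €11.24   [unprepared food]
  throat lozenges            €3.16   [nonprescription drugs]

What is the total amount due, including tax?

€48.15

Scented candle €16.48: all other tangible goods → 3.5% + 2% municipal = 5.5% → €0.91
Pasta (2 lb) €4.10: unprepared food → 9.75% + 0% municipal = 9.75% → €0.40
Bananas (3 lb) €3.32: unprepared food → 9.75% + 0% municipal = 9.75% → €0.32
Orange juice (64 oz) €6.33: unprepared food → 9.75% + 0% municipal = 9.75% → €0.62
Olive oil (1 L) €11.24: unprepared food → 9.75% + 0% municipal = 9.75% → €1.10
Throat lozenges €3.16: nonprescription drugs → 3.25% + 2.25% municipal = 5.5% → €0.17
Subtotal = €44.63; tax = €3.52; total due = €48.15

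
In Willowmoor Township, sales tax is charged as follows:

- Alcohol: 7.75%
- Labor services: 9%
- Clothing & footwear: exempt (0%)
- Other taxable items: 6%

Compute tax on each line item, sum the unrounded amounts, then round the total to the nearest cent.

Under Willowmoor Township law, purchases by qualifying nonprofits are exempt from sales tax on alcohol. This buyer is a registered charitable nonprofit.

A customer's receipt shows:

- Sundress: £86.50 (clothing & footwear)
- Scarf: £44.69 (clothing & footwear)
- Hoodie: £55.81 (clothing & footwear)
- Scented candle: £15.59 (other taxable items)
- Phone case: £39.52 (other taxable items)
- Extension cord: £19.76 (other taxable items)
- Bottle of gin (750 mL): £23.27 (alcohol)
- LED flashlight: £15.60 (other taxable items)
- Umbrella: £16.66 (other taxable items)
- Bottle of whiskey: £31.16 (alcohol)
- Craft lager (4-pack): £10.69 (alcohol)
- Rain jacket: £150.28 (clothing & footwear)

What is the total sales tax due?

£6.43

Sundress £86.50: clothing & footwear → 0% → £0.00
Scarf £44.69: clothing & footwear → 0% → £0.00
Hoodie £55.81: clothing & footwear → 0% → £0.00
Scented candle £15.59: other taxable items → 6% → £0.9354
Phone case £39.52: other taxable items → 6% → £2.3712
Extension cord £19.76: other taxable items → 6% → £1.1856
Bottle of gin (750 mL) £23.27: alcohol, buyer-exempt → 0% → £0.00
LED flashlight £15.60: other taxable items → 6% → £0.936
Umbrella £16.66: other taxable items → 6% → £0.9996
Bottle of whiskey £31.16: alcohol, buyer-exempt → 0% → £0.00
Craft lager (4-pack) £10.69: alcohol, buyer-exempt → 0% → £0.00
Rain jacket £150.28: clothing & footwear → 0% → £0.00
Unrounded tax sum = £6.4278 → £6.43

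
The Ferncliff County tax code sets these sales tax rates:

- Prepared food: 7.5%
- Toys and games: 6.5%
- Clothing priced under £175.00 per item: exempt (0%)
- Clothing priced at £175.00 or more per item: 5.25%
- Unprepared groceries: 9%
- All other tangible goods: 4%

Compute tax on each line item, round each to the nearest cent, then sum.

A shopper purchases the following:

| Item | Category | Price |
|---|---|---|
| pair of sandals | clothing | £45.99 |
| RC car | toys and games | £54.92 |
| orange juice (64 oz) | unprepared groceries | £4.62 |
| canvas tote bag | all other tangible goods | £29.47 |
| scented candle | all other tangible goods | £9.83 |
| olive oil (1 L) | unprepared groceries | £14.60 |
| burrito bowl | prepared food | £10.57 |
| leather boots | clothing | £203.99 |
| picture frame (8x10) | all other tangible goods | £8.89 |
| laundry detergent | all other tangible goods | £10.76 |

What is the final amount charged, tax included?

Pair of sandals £45.99: clothing, under £175.00 → 0% → £0.00
RC car £54.92: toys and games → 6.5% → £3.57
Orange juice (64 oz) £4.62: unprepared groceries → 9% → £0.42
Canvas tote bag £29.47: all other tangible goods → 4% → £1.18
Scented candle £9.83: all other tangible goods → 4% → £0.39
Olive oil (1 L) £14.60: unprepared groceries → 9% → £1.31
Burrito bowl £10.57: prepared food → 7.5% → £0.79
Leather boots £203.99: clothing, £175.00 or more → 5.25% → £10.71
Picture frame (8x10) £8.89: all other tangible goods → 4% → £0.36
Laundry detergent £10.76: all other tangible goods → 4% → £0.43
Subtotal = £393.64; tax = £19.16; total due = £412.80

£412.80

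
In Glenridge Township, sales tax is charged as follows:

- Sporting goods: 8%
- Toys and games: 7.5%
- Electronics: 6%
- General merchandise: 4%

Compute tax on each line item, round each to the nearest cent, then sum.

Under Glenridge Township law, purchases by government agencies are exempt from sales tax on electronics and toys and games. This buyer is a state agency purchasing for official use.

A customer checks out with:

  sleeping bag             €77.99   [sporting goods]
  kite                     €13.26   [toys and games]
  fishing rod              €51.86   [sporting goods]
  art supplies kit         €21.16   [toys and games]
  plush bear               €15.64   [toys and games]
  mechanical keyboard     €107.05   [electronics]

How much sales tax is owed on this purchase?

Sleeping bag €77.99: sporting goods → 8% → €6.24
Kite €13.26: toys and games, buyer-exempt → 0% → €0.00
Fishing rod €51.86: sporting goods → 8% → €4.15
Art supplies kit €21.16: toys and games, buyer-exempt → 0% → €0.00
Plush bear €15.64: toys and games, buyer-exempt → 0% → €0.00
Mechanical keyboard €107.05: electronics, buyer-exempt → 0% → €0.00
Total tax = €6.24 + €4.15 = €10.39

€10.39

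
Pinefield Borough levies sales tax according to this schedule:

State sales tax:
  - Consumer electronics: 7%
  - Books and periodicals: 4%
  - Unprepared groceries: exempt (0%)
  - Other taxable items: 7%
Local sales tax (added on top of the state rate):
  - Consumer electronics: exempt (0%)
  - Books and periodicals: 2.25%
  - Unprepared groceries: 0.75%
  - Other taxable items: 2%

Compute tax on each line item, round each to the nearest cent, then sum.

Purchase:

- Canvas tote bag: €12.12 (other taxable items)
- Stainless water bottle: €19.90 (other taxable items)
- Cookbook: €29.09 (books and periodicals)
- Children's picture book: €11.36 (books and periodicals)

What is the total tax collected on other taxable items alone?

€2.88

Canvas tote bag €12.12: other taxable items → 7% + 2% local = 9% → €1.09
Stainless water bottle €19.90: other taxable items → 7% + 2% local = 9% → €1.79
Tax on other taxable items = €1.09 + €1.79 = €2.88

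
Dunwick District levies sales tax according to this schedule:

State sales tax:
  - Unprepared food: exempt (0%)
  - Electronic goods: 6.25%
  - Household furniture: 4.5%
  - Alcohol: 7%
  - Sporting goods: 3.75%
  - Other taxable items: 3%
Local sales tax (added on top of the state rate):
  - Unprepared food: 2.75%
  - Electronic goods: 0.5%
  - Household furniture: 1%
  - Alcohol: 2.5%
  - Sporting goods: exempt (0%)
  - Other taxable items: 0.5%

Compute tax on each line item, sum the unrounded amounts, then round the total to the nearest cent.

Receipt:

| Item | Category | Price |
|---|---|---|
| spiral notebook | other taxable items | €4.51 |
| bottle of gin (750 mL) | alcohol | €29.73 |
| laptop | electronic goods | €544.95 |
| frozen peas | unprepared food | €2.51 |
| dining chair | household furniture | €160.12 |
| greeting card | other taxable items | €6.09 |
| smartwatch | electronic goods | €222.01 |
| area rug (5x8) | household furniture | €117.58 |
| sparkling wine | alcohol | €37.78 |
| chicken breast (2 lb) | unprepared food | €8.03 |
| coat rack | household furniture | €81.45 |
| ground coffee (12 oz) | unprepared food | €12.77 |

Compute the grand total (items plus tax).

Spiral notebook €4.51: other taxable items → 3% + 0.5% local = 3.5% → €0.15785
Bottle of gin (750 mL) €29.73: alcohol → 7% + 2.5% local = 9.5% → €2.82435
Laptop €544.95: electronic goods → 6.25% + 0.5% local = 6.75% → €36.784125
Frozen peas €2.51: unprepared food → 0% + 2.75% local = 2.75% → €0.069025
Dining chair €160.12: household furniture → 4.5% + 1% local = 5.5% → €8.8066
Greeting card €6.09: other taxable items → 3% + 0.5% local = 3.5% → €0.21315
Smartwatch €222.01: electronic goods → 6.25% + 0.5% local = 6.75% → €14.985675
Area rug (5x8) €117.58: household furniture → 4.5% + 1% local = 5.5% → €6.4669
Sparkling wine €37.78: alcohol → 7% + 2.5% local = 9.5% → €3.5891
Chicken breast (2 lb) €8.03: unprepared food → 0% + 2.75% local = 2.75% → €0.220825
Coat rack €81.45: household furniture → 4.5% + 1% local = 5.5% → €4.47975
Ground coffee (12 oz) €12.77: unprepared food → 0% + 2.75% local = 2.75% → €0.351175
Subtotal = €1227.53; unrounded tax = €78.948525 → €78.95; total due = €1306.48

€1306.48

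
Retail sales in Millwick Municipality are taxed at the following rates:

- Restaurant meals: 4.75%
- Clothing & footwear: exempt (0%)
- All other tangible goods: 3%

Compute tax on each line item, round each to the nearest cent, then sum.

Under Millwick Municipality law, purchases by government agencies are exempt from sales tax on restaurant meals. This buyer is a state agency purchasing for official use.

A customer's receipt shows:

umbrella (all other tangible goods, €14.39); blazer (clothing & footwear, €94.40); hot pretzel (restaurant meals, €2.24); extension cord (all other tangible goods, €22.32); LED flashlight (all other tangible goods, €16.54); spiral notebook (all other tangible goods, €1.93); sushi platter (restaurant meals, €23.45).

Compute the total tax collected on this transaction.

€1.66

Umbrella €14.39: all other tangible goods → 3% → €0.43
Blazer €94.40: clothing & footwear → 0% → €0.00
Hot pretzel €2.24: restaurant meals, buyer-exempt → 0% → €0.00
Extension cord €22.32: all other tangible goods → 3% → €0.67
LED flashlight €16.54: all other tangible goods → 3% → €0.50
Spiral notebook €1.93: all other tangible goods → 3% → €0.06
Sushi platter €23.45: restaurant meals, buyer-exempt → 0% → €0.00
Total tax = €0.43 + €0.67 + €0.50 + €0.06 = €1.66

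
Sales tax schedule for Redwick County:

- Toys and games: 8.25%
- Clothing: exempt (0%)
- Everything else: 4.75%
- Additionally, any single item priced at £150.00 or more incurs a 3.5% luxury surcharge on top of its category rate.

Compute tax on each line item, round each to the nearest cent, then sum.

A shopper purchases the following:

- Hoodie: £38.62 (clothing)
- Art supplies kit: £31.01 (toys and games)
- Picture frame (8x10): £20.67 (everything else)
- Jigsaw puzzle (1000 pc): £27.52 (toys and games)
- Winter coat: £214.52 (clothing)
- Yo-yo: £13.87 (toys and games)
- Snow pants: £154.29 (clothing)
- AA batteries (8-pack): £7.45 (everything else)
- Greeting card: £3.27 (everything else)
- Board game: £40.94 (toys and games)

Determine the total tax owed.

Hoodie £38.62: clothing → 0% → £0.00
Art supplies kit £31.01: toys and games → 8.25% → £2.56
Picture frame (8x10) £20.67: everything else → 4.75% → £0.98
Jigsaw puzzle (1000 pc) £27.52: toys and games → 8.25% → £2.27
Winter coat £214.52: clothing → 0% + 3.5% surcharge = 3.5% → £7.51
Yo-yo £13.87: toys and games → 8.25% → £1.14
Snow pants £154.29: clothing → 0% + 3.5% surcharge = 3.5% → £5.40
AA batteries (8-pack) £7.45: everything else → 4.75% → £0.35
Greeting card £3.27: everything else → 4.75% → £0.16
Board game £40.94: toys and games → 8.25% → £3.38
Total tax = £2.56 + £0.98 + £2.27 + £7.51 + £1.14 + £5.40 + £0.35 + £0.16 + £3.38 = £23.75

£23.75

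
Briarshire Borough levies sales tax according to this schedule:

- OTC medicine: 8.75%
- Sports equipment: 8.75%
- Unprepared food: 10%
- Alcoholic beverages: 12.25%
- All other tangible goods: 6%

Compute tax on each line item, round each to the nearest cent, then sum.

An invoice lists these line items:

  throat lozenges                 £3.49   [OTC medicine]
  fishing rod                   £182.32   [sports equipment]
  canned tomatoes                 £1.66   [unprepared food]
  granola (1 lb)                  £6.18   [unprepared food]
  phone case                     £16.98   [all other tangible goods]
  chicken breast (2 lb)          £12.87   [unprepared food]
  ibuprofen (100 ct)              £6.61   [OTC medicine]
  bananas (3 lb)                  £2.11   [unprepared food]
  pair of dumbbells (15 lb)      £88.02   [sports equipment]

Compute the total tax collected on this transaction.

Throat lozenges £3.49: OTC medicine → 8.75% → £0.31
Fishing rod £182.32: sports equipment → 8.75% → £15.95
Canned tomatoes £1.66: unprepared food → 10% → £0.17
Granola (1 lb) £6.18: unprepared food → 10% → £0.62
Phone case £16.98: all other tangible goods → 6% → £1.02
Chicken breast (2 lb) £12.87: unprepared food → 10% → £1.29
Ibuprofen (100 ct) £6.61: OTC medicine → 8.75% → £0.58
Bananas (3 lb) £2.11: unprepared food → 10% → £0.21
Pair of dumbbells (15 lb) £88.02: sports equipment → 8.75% → £7.70
Total tax = £0.31 + £15.95 + £0.17 + £0.62 + £1.02 + £1.29 + £0.58 + £0.21 + £7.70 = £27.85

£27.85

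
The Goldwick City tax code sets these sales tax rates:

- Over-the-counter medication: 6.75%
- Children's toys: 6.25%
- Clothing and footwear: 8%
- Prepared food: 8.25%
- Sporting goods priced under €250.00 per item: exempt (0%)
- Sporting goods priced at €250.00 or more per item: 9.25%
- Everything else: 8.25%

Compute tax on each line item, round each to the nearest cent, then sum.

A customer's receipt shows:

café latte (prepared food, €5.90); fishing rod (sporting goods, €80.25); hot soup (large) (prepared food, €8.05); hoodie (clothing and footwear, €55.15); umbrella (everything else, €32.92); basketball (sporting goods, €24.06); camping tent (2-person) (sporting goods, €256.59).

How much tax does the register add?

Café latte €5.90: prepared food → 8.25% → €0.49
Fishing rod €80.25: sporting goods, under €250.00 → 0% → €0.00
Hot soup (large) €8.05: prepared food → 8.25% → €0.66
Hoodie €55.15: clothing and footwear → 8% → €4.41
Umbrella €32.92: everything else → 8.25% → €2.72
Basketball €24.06: sporting goods, under €250.00 → 0% → €0.00
Camping tent (2-person) €256.59: sporting goods, €250.00 or more → 9.25% → €23.73
Total tax = €0.49 + €0.66 + €4.41 + €2.72 + €23.73 = €32.01

€32.01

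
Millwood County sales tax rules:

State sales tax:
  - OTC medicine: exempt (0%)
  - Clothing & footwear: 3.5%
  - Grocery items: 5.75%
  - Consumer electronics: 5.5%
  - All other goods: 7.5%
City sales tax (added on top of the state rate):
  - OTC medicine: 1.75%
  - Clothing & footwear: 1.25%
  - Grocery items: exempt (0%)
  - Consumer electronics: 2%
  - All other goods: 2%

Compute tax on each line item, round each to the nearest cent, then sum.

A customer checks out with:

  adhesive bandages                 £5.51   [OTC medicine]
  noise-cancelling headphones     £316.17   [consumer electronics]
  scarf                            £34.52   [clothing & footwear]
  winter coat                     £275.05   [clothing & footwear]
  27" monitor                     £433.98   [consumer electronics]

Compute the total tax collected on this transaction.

Adhesive bandages £5.51: OTC medicine → 0% + 1.75% city = 1.75% → £0.10
Noise-cancelling headphones £316.17: consumer electronics → 5.5% + 2% city = 7.5% → £23.71
Scarf £34.52: clothing & footwear → 3.5% + 1.25% city = 4.75% → £1.64
Winter coat £275.05: clothing & footwear → 3.5% + 1.25% city = 4.75% → £13.06
27" monitor £433.98: consumer electronics → 5.5% + 2% city = 7.5% → £32.55
Total tax = £0.10 + £23.71 + £1.64 + £13.06 + £32.55 = £71.06

£71.06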